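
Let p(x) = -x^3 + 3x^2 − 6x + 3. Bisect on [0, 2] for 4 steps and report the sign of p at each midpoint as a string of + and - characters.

midpoint 1: p = -1 < 0 → [0, 1]
midpoint 0.5: p = 0.625 > 0 → [0.5, 1]
midpoint 0.75: p = -0.234375 < 0 → [0.5, 0.75]
midpoint 0.625: p = 0.1777 > 0 → [0.625, 0.75]

-+-+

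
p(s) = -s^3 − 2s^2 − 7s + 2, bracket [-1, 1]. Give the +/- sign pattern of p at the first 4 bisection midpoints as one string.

midpoint 0: p = 2 > 0 → [0, 1]
midpoint 0.5: p = -2.125 < 0 → [0, 0.5]
midpoint 0.25: p = 0.109375 > 0 → [0.25, 0.5]
midpoint 0.375: p = -0.959 < 0 → [0.25, 0.375]

+-+-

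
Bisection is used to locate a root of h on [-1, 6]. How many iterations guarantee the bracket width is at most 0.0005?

Width after n steps is 7/2^n. Need 2^n ≥ 7/0.0005 = 14000.
2^13 = 8192 < 14000 ≤ 2^14 = 16384, so n = 14.

14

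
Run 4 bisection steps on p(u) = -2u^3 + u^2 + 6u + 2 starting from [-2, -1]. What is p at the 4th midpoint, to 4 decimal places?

0.3696

p(-1.5) = 2 > 0, so the root lies in [-1.5, -1]
p(-1.25) = -0.03125 < 0, so the root lies in [-1.5, -1.25]
p(-1.375) = 0.839844 > 0, so the root lies in [-1.375, -1.25]
p(-1.3125) = 0.3696 > 0, so the root lies in [-1.3125, -1.25]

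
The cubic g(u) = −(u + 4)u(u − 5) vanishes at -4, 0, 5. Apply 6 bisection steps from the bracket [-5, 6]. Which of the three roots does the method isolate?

m = 0.5, g(m) = 10.125 (+); new bracket [0.5, 6]
m = 3.25, g(m) = 41.234375 (+); new bracket [3.25, 6]
m = 4.625, g(m) = 14.958984 (+); new bracket [4.625, 6]
m = 5.3125, g(m) = -15.4602 (−); new bracket [4.625, 5.3125]
m = 4.96875, g(m) = 1.3926 (+); new bracket [4.96875, 5.3125]
m = 5.140625, g(m) = -6.6078 (−); new bracket [4.96875, 5.140625]

5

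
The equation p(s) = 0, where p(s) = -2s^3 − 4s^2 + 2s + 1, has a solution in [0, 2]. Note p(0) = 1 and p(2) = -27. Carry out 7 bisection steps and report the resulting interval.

midpoint 1: p = -3 < 0 → [0, 1]
midpoint 0.5: p = 0.75 > 0 → [0.5, 1]
midpoint 0.75: p = -0.59375 < 0 → [0.5, 0.75]
midpoint 0.625: p = 0.1992 > 0 → [0.625, 0.75]
midpoint 0.6875: p = -0.1655 < 0 → [0.625, 0.6875]
midpoint 0.65625: p = 0.0246 > 0 → [0.65625, 0.6875]
midpoint 0.671875: p = -0.0685 < 0 → [0.65625, 0.671875]

[0.65625, 0.671875]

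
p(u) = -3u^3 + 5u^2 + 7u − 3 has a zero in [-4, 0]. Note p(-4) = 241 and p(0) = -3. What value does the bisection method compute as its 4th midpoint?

-1.25

u = -2 gives p = 27, positive; keep [-2, 0]
u = -1 gives p = -2, negative; keep [-2, -1]
u = -1.5 gives p = 7.875, positive; keep [-1.5, -1]
u = -1.25 gives p = 1.9219, positive; keep [-1.25, -1]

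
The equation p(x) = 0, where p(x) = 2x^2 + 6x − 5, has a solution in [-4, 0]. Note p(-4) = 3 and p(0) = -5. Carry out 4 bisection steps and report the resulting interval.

p(-2) = -9 < 0, so the root lies in [-4, -2]
p(-3) = -5 < 0, so the root lies in [-4, -3]
p(-3.5) = -1.5 < 0, so the root lies in [-4, -3.5]
p(-3.75) = 0.625 > 0, so the root lies in [-3.75, -3.5]

[-3.75, -3.5]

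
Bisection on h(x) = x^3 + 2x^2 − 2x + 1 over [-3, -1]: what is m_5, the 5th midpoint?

-2.8125

h(-2) = 5 > 0, so the root lies in [-3, -2]
h(-2.5) = 2.875 > 0, so the root lies in [-3, -2.5]
h(-2.75) = 0.828125 > 0, so the root lies in [-3, -2.75]
h(-2.875) = -0.4824 < 0, so the root lies in [-2.875, -2.75]
h(-2.8125) = 0.198 > 0, so the root lies in [-2.875, -2.8125]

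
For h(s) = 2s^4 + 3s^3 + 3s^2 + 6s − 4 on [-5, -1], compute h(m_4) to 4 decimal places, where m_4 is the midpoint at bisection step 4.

-2.6328

h(-3) = 86 > 0, so the root lies in [-3, -1]
h(-2) = 4 > 0, so the root lies in [-2, -1]
h(-1.5) = -6.25 < 0, so the root lies in [-2, -1.5]
h(-1.75) = -2.6328 < 0, so the root lies in [-2, -1.75]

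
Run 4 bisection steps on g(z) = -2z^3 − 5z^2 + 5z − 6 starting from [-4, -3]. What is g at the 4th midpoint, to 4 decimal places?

m = -3.5, g(m) = 1 (+); new bracket [-3.5, -3]
m = -3.25, g(m) = -6.40625 (−); new bracket [-3.5, -3.25]
m = -3.375, g(m) = -2.941406 (−); new bracket [-3.5, -3.375]
m = -3.4375, g(m) = -1.0317 (−); new bracket [-3.5, -3.4375]

-1.0317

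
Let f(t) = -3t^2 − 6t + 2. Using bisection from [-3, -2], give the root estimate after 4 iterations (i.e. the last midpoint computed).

-2.3125

t = -2.5 gives f = -1.75, negative; keep [-2.5, -2]
t = -2.25 gives f = 0.3125, positive; keep [-2.5, -2.25]
t = -2.375 gives f = -0.671875, negative; keep [-2.375, -2.25]
t = -2.3125 gives f = -0.168, negative; keep [-2.3125, -2.25]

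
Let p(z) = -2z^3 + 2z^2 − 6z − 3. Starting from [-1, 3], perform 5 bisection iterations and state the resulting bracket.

m = 1, p(m) = -9 (−); new bracket [-1, 1]
m = 0, p(m) = -3 (−); new bracket [-1, 0]
m = -0.5, p(m) = 0.75 (+); new bracket [-0.5, 0]
m = -0.25, p(m) = -1.3438 (−); new bracket [-0.5, -0.25]
m = -0.375, p(m) = -0.3633 (−); new bracket [-0.5, -0.375]

[-0.5, -0.375]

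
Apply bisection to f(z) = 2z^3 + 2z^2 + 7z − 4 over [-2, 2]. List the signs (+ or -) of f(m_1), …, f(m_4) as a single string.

z = 0 gives f = -4, negative; keep [0, 2]
z = 1 gives f = 7, positive; keep [0, 1]
z = 0.5 gives f = 0.25, positive; keep [0, 0.5]
z = 0.25 gives f = -2.0938, negative; keep [0.25, 0.5]

-++-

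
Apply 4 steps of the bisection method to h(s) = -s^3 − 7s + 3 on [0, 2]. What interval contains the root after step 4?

s = 1 gives h = -5, negative; keep [0, 1]
s = 0.5 gives h = -0.625, negative; keep [0, 0.5]
s = 0.25 gives h = 1.234375, positive; keep [0.25, 0.5]
s = 0.375 gives h = 0.3223, positive; keep [0.375, 0.5]

[0.375, 0.5]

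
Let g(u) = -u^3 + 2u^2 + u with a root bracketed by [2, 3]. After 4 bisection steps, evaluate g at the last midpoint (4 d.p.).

midpoint 2.5: g = -0.625 < 0 → [2, 2.5]
midpoint 2.25: g = 0.984375 > 0 → [2.25, 2.5]
midpoint 2.375: g = 0.259766 > 0 → [2.375, 2.5]
midpoint 2.4375: g = -0.1619 < 0 → [2.375, 2.4375]

-0.1619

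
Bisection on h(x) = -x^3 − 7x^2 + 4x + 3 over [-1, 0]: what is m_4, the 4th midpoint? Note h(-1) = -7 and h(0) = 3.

x = -0.5 gives h = -0.625, negative; keep [-0.5, 0]
x = -0.25 gives h = 1.578125, positive; keep [-0.5, -0.25]
x = -0.375 gives h = 0.568359, positive; keep [-0.5, -0.375]
x = -0.4375 gives h = -0.0061, negative; keep [-0.4375, -0.375]

-0.4375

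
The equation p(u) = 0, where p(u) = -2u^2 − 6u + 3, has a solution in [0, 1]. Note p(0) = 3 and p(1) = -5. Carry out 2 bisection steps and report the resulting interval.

u = 0.5 gives p = -0.5, negative; keep [0, 0.5]
u = 0.25 gives p = 1.375, positive; keep [0.25, 0.5]

[0.25, 0.5]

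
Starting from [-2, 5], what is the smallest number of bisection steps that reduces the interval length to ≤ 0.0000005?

24

Width after n steps is 7/2^n. Need 2^n ≥ 7/0.0000005 = 14000000.
2^23 = 8388608 < 14000000 ≤ 2^24 = 16777216, so n = 24.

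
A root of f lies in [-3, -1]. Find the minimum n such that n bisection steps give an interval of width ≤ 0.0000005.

Width after n steps is 2/2^n. Need 2^n ≥ 2/0.0000005 = 4000000.
2^21 = 2097152 < 4000000 ≤ 2^22 = 4194304, so n = 22.

22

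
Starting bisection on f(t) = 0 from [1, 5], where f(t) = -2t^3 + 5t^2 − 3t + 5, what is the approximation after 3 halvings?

f(3) = -13 < 0, so the root lies in [1, 3]
f(2) = 3 > 0, so the root lies in [2, 3]
f(2.5) = -2.5 < 0, so the root lies in [2, 2.5]

2.5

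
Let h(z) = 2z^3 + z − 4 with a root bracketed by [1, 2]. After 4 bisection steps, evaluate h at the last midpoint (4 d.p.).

midpoint 1.5: h = 4.25 > 0 → [1, 1.5]
midpoint 1.25: h = 1.15625 > 0 → [1, 1.25]
midpoint 1.125: h = -0.027344 < 0 → [1.125, 1.25]
midpoint 1.1875: h = 0.5366 > 0 → [1.125, 1.1875]

0.5366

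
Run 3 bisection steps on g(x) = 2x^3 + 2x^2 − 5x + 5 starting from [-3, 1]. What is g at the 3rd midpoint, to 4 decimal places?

midpoint -1: g = 10 > 0 → [-3, -1]
midpoint -2: g = 7 > 0 → [-3, -2]
midpoint -2.5: g = -1.25 < 0 → [-2.5, -2]

-1.2500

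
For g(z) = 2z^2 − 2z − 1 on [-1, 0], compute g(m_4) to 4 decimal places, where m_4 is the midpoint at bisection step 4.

g(-0.5) = 0.5 > 0, so the root lies in [-0.5, 0]
g(-0.25) = -0.375 < 0, so the root lies in [-0.5, -0.25]
g(-0.375) = 0.03125 > 0, so the root lies in [-0.375, -0.25]
g(-0.3125) = -0.1797 < 0, so the root lies in [-0.375, -0.3125]

-0.1797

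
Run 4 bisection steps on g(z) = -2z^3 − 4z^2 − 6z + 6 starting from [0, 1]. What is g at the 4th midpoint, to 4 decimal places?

-0.6655

z = 0.5 gives g = 1.75, positive; keep [0.5, 1]
z = 0.75 gives g = -1.59375, negative; keep [0.5, 0.75]
z = 0.625 gives g = 0.199219, positive; keep [0.625, 0.75]
z = 0.6875 gives g = -0.6655, negative; keep [0.625, 0.6875]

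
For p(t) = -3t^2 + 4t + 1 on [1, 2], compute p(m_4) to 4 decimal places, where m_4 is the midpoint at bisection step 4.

p(1.5) = 0.25 > 0, so the root lies in [1.5, 2]
p(1.75) = -1.1875 < 0, so the root lies in [1.5, 1.75]
p(1.625) = -0.421875 < 0, so the root lies in [1.5, 1.625]
p(1.5625) = -0.0742 < 0, so the root lies in [1.5, 1.5625]

-0.0742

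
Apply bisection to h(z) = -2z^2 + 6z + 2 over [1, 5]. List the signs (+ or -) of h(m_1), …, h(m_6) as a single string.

m = 3, h(m) = 2 (+); new bracket [3, 5]
m = 4, h(m) = -6 (−); new bracket [3, 4]
m = 3.5, h(m) = -1.5 (−); new bracket [3, 3.5]
m = 3.25, h(m) = 0.375 (+); new bracket [3.25, 3.5]
m = 3.375, h(m) = -0.5312 (−); new bracket [3.25, 3.375]
m = 3.3125, h(m) = -0.0703 (−); new bracket [3.25, 3.3125]

+--+--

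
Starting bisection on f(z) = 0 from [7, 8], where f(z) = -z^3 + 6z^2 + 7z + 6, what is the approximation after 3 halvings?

midpoint 7.5: f = -25.875 < 0 → [7, 7.5]
midpoint 7.25: f = -8.953125 < 0 → [7, 7.25]
midpoint 7.125: f = -1.236328 < 0 → [7, 7.125]

7.125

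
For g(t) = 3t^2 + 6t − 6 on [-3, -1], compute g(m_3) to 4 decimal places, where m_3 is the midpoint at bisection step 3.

m = -2, g(m) = -6 (−); new bracket [-3, -2]
m = -2.5, g(m) = -2.25 (−); new bracket [-3, -2.5]
m = -2.75, g(m) = 0.1875 (+); new bracket [-2.75, -2.5]

0.1875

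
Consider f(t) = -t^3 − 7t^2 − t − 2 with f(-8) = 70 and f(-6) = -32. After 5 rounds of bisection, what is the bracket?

m = -7, f(m) = 5 (+); new bracket [-7, -6]
m = -6.5, f(m) = -16.625 (−); new bracket [-7, -6.5]
m = -6.75, f(m) = -6.640625 (−); new bracket [-7, -6.75]
m = -6.875, f(m) = -1.0332 (−); new bracket [-7, -6.875]
m = -6.9375, f(m) = 1.9294 (+); new bracket [-6.9375, -6.875]

[-6.9375, -6.875]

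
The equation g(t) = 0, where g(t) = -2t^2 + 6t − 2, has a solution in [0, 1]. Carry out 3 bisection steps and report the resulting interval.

[0.375, 0.5]

t = 0.5 gives g = 0.5, positive; keep [0, 0.5]
t = 0.25 gives g = -0.625, negative; keep [0.25, 0.5]
t = 0.375 gives g = -0.03125, negative; keep [0.375, 0.5]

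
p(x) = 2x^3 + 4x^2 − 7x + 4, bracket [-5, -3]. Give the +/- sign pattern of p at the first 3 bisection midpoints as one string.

m = -4, p(m) = -32 (−); new bracket [-4, -3]
m = -3.5, p(m) = -8.25 (−); new bracket [-3.5, -3]
m = -3.25, p(m) = 0.34375 (+); new bracket [-3.5, -3.25]

--+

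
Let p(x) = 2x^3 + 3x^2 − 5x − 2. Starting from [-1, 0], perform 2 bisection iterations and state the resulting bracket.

m = -0.5, p(m) = 1 (+); new bracket [-0.5, 0]
m = -0.25, p(m) = -0.59375 (−); new bracket [-0.5, -0.25]

[-0.5, -0.25]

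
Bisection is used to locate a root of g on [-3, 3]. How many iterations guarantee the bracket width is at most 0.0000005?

Width after n steps is 6/2^n. Need 2^n ≥ 6/0.0000005 = 12000000.
2^23 = 8388608 < 12000000 ≤ 2^24 = 16777216, so n = 24.

24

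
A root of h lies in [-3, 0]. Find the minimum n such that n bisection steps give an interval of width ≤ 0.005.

Width after n steps is 3/2^n. Need 2^n ≥ 3/0.005 = 600.
2^9 = 512 < 600 ≤ 2^10 = 1024, so n = 10.

10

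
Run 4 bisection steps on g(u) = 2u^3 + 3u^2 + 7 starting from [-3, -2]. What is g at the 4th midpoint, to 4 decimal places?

midpoint -2.5: g = -5.5 < 0 → [-2.5, -2]
midpoint -2.25: g = -0.59375 < 0 → [-2.25, -2]
midpoint -2.125: g = 1.355469 > 0 → [-2.25, -2.125]
midpoint -2.1875: g = 0.4204 > 0 → [-2.25, -2.1875]

0.4204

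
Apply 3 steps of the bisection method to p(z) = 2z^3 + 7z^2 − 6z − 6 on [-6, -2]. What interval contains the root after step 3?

[-4.5, -4]

p(-4) = 2 > 0, so the root lies in [-6, -4]
p(-5) = -51 < 0, so the root lies in [-5, -4]
p(-4.5) = -19.5 < 0, so the root lies in [-4.5, -4]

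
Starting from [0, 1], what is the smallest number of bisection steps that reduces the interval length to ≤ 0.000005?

18

Width after n steps is 1/2^n. Need 2^n ≥ 1/0.000005 = 200000.
2^17 = 131072 < 200000 ≤ 2^18 = 262144, so n = 18.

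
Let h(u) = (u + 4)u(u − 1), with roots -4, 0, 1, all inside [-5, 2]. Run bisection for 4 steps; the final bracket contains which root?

midpoint -1.5: h = 9.375 > 0 → [-5, -1.5]
midpoint -3.25: h = 10.359375 > 0 → [-5, -3.25]
midpoint -4.125: h = -2.642578 < 0 → [-4.125, -3.25]
midpoint -3.6875: h = 5.4016 > 0 → [-4.125, -3.6875]

-4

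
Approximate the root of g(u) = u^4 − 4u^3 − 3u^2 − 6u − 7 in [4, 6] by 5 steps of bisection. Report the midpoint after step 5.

u = 5 gives g = 13, positive; keep [4, 5]
u = 4.5 gives g = -49.1875, negative; keep [4.5, 5]
u = 4.75 gives g = -22.808594, negative; keep [4.75, 5]
u = 4.875 gives g = -6.1716, negative; keep [4.875, 5]
u = 4.9375 gives g = 3.086, positive; keep [4.875, 4.9375]

4.9375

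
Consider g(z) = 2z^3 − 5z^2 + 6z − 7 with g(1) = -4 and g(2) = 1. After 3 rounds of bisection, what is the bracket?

z = 1.5 gives g = -2.5, negative; keep [1.5, 2]
z = 1.75 gives g = -1.09375, negative; keep [1.75, 2]
z = 1.875 gives g = -0.144531, negative; keep [1.875, 2]

[1.875, 2]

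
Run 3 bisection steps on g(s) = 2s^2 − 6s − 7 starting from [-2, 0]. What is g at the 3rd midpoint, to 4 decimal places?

midpoint -1: g = 1 > 0 → [-1, 0]
midpoint -0.5: g = -3.5 < 0 → [-1, -0.5]
midpoint -0.75: g = -1.375 < 0 → [-1, -0.75]

-1.3750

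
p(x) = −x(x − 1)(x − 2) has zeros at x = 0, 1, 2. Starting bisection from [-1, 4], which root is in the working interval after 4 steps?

2

m = 1.5, p(m) = 0.375 (+); new bracket [1.5, 4]
m = 2.75, p(m) = -3.609375 (−); new bracket [1.5, 2.75]
m = 2.125, p(m) = -0.298828 (−); new bracket [1.5, 2.125]
m = 1.8125, p(m) = 0.2761 (+); new bracket [1.8125, 2.125]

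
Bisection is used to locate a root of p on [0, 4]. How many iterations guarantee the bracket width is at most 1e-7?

26

Width after n steps is 4/2^n. Need 2^n ≥ 4/1e-7 = 40000000.
2^25 = 33554432 < 40000000 ≤ 2^26 = 67108864, so n = 26.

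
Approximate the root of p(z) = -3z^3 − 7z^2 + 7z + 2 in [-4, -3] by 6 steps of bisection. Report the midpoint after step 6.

midpoint -3.5: p = 20.375 > 0 → [-3.5, -3]
midpoint -3.25: p = 8.296875 > 0 → [-3.25, -3]
midpoint -3.125: p = 3.318359 > 0 → [-3.125, -3]
midpoint -3.0625: p = 1.0789 > 0 → [-3.0625, -3]
midpoint -3.03125: p = 0.0196 > 0 → [-3.03125, -3]
midpoint -3.015625: p = -0.4951 < 0 → [-3.03125, -3.015625]

-3.015625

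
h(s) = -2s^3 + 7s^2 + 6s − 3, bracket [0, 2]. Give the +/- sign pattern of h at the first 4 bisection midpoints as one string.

m = 1, h(m) = 8 (+); new bracket [0, 1]
m = 0.5, h(m) = 1.5 (+); new bracket [0, 0.5]
m = 0.25, h(m) = -1.09375 (−); new bracket [0.25, 0.5]
m = 0.375, h(m) = 0.1289 (+); new bracket [0.25, 0.375]

++-+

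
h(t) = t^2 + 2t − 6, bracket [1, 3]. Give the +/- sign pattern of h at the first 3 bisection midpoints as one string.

+-+

midpoint 2: h = 2 > 0 → [1, 2]
midpoint 1.5: h = -0.75 < 0 → [1.5, 2]
midpoint 1.75: h = 0.5625 > 0 → [1.5, 1.75]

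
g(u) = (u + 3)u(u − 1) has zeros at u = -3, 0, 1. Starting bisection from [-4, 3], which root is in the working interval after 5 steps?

u = -0.5 gives g = 1.875, positive; keep [-4, -0.5]
u = -2.25 gives g = 5.484375, positive; keep [-4, -2.25]
u = -3.125 gives g = -1.611328, negative; keep [-3.125, -2.25]
u = -2.6875 gives g = 3.0969, positive; keep [-3.125, -2.6875]
u = -2.90625 gives g = 1.0643, positive; keep [-3.125, -2.90625]

-3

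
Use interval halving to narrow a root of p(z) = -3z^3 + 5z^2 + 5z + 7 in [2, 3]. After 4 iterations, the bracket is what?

z = 2.5 gives p = 3.875, positive; keep [2.5, 3]
z = 2.75 gives p = -3.828125, negative; keep [2.5, 2.75]
z = 2.625 gives p = 0.314453, positive; keep [2.625, 2.75]
z = 2.6875 gives p = -1.6819, negative; keep [2.625, 2.6875]

[2.625, 2.6875]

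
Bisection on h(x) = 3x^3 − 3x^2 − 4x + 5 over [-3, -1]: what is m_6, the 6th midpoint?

h(-2) = -23 < 0, so the root lies in [-2, -1]
h(-1.5) = -5.875 < 0, so the root lies in [-1.5, -1]
h(-1.25) = -0.546875 < 0, so the root lies in [-1.25, -1]
h(-1.125) = 1.4316 > 0, so the root lies in [-1.25, -1.125]
h(-1.1875) = 0.4958 > 0, so the root lies in [-1.25, -1.1875]
h(-1.21875) = -0.0119 < 0, so the root lies in [-1.21875, -1.1875]

-1.21875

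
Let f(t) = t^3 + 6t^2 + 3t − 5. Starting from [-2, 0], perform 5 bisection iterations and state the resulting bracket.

[-1.4375, -1.375]

t = -1 gives f = -3, negative; keep [-2, -1]
t = -1.5 gives f = 0.625, positive; keep [-1.5, -1]
t = -1.25 gives f = -1.328125, negative; keep [-1.5, -1.25]
t = -1.375 gives f = -0.3809, negative; keep [-1.5, -1.375]
t = -1.4375 gives f = 0.1155, positive; keep [-1.4375, -1.375]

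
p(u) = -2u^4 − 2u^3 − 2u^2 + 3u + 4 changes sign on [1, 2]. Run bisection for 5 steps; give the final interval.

[1.03125, 1.0625]

u = 1.5 gives p = -12.875, negative; keep [1, 1.5]
u = 1.25 gives p = -4.164062, negative; keep [1, 1.25]
u = 1.125 gives p = -1.20752, negative; keep [1, 1.125]
u = 1.0625 gives p = -0.0181, negative; keep [1, 1.0625]
u = 1.03125 gives p = 0.5114, positive; keep [1.03125, 1.0625]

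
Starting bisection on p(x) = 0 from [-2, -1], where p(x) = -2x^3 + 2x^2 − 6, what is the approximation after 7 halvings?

-1.1796875

midpoint -1.5: p = 5.25 > 0 → [-1.5, -1]
midpoint -1.25: p = 1.03125 > 0 → [-1.25, -1]
midpoint -1.125: p = -0.621094 < 0 → [-1.25, -1.125]
midpoint -1.1875: p = 0.1694 > 0 → [-1.1875, -1.125]
midpoint -1.15625: p = -0.2346 < 0 → [-1.1875, -1.15625]
midpoint -1.171875: p = -0.0348 < 0 → [-1.1875, -1.171875]
midpoint -1.1796875: p = 0.0668 > 0 → [-1.1796875, -1.171875]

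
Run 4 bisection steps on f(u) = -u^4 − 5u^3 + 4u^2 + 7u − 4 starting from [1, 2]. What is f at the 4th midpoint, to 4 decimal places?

m = 1.5, f(m) = -6.4375 (−); new bracket [1, 1.5]
m = 1.25, f(m) = -1.207031 (−); new bracket [1, 1.25]
m = 1.125, f(m) = 0.216553 (+); new bracket [1.125, 1.25]
m = 1.1875, f(m) = -0.4082 (−); new bracket [1.125, 1.1875]

-0.4082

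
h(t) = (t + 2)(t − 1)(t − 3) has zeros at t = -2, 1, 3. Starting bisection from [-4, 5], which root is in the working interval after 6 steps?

-2

midpoint 0.5: h = 3.125 > 0 → [-4, 0.5]
midpoint -1.75: h = 3.265625 > 0 → [-4, -1.75]
midpoint -2.875: h = -19.919922 < 0 → [-2.875, -1.75]
midpoint -2.3125: h = -5.4993 < 0 → [-2.3125, -1.75]
midpoint -2.03125: h = -0.4766 < 0 → [-2.03125, -1.75]
midpoint -1.890625: h = 1.5462 > 0 → [-2.03125, -1.890625]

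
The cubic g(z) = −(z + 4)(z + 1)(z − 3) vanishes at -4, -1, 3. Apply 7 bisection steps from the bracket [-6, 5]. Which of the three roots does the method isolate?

m = -0.5, g(m) = 6.125 (+); new bracket [-0.5, 5]
m = 2.25, g(m) = 15.234375 (+); new bracket [2.25, 5]
m = 3.625, g(m) = -22.041016 (−); new bracket [2.25, 3.625]
m = 2.9375, g(m) = 1.7073 (+); new bracket [2.9375, 3.625]
m = 3.28125, g(m) = -8.7674 (−); new bracket [2.9375, 3.28125]
m = 3.109375, g(m) = -3.1954 (−); new bracket [2.9375, 3.109375]
m = 3.0234375, g(m) = -0.6623 (−); new bracket [2.9375, 3.0234375]

3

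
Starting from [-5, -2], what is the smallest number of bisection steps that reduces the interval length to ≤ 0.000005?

20

Width after n steps is 3/2^n. Need 2^n ≥ 3/0.000005 = 600000.
2^19 = 524288 < 600000 ≤ 2^20 = 1048576, so n = 20.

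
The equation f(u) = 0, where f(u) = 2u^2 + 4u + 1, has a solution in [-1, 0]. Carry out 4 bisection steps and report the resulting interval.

[-0.3125, -0.25]

midpoint -0.5: f = -0.5 < 0 → [-0.5, 0]
midpoint -0.25: f = 0.125 > 0 → [-0.5, -0.25]
midpoint -0.375: f = -0.21875 < 0 → [-0.375, -0.25]
midpoint -0.3125: f = -0.0547 < 0 → [-0.3125, -0.25]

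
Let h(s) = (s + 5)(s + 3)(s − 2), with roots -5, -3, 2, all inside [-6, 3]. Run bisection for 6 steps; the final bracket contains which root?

midpoint -1.5: h = -18.375 < 0 → [-1.5, 3]
midpoint 0.75: h = -26.953125 < 0 → [0.75, 3]
midpoint 1.875: h = -4.189453 < 0 → [1.875, 3]
midpoint 2.4375: h = 17.6931 > 0 → [1.875, 2.4375]
midpoint 2.15625: h = 5.7655 > 0 → [1.875, 2.15625]
midpoint 2.015625: h = 0.5498 > 0 → [1.875, 2.015625]

2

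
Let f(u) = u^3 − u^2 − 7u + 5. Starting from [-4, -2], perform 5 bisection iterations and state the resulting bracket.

[-2.5625, -2.5]

midpoint -3: f = -10 < 0 → [-3, -2]
midpoint -2.5: f = 0.625 > 0 → [-3, -2.5]
midpoint -2.75: f = -4.109375 < 0 → [-2.75, -2.5]
midpoint -2.625: f = -1.6035 < 0 → [-2.625, -2.5]
midpoint -2.5625: f = -0.4553 < 0 → [-2.5625, -2.5]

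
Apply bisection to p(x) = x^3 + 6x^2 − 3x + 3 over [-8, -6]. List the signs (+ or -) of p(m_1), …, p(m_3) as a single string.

p(-7) = -25 < 0, so the root lies in [-7, -6]
p(-6.5) = 1.375 > 0, so the root lies in [-7, -6.5]
p(-6.75) = -10.921875 < 0, so the root lies in [-6.75, -6.5]

-+-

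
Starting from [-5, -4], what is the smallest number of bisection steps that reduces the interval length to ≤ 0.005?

Width after n steps is 1/2^n. Need 2^n ≥ 1/0.005 = 200.
2^7 = 128 < 200 ≤ 2^8 = 256, so n = 8.

8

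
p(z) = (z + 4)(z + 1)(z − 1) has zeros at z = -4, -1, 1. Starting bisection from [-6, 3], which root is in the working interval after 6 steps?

m = -1.5, p(m) = 3.125 (+); new bracket [-6, -1.5]
m = -3.75, p(m) = 3.265625 (+); new bracket [-6, -3.75]
m = -4.875, p(m) = -19.919922 (−); new bracket [-4.875, -3.75]
m = -4.3125, p(m) = -5.4993 (−); new bracket [-4.3125, -3.75]
m = -4.03125, p(m) = -0.4766 (−); new bracket [-4.03125, -3.75]
m = -3.890625, p(m) = 1.5462 (+); new bracket [-4.03125, -3.890625]

-4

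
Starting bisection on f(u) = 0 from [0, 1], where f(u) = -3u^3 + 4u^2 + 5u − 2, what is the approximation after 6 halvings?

0.328125

m = 0.5, f(m) = 1.125 (+); new bracket [0, 0.5]
m = 0.25, f(m) = -0.546875 (−); new bracket [0.25, 0.5]
m = 0.375, f(m) = 0.279297 (+); new bracket [0.25, 0.375]
m = 0.3125, f(m) = -0.1384 (−); new bracket [0.3125, 0.375]
m = 0.34375, f(m) = 0.0695 (+); new bracket [0.3125, 0.34375]
m = 0.328125, f(m) = -0.0347 (−); new bracket [0.328125, 0.34375]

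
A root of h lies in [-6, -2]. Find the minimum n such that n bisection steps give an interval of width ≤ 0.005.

Width after n steps is 4/2^n. Need 2^n ≥ 4/0.005 = 800.
2^9 = 512 < 800 ≤ 2^10 = 1024, so n = 10.

10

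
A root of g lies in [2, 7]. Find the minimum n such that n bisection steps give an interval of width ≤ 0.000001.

Width after n steps is 5/2^n. Need 2^n ≥ 5/0.000001 = 5000000.
2^22 = 4194304 < 5000000 ≤ 2^23 = 8388608, so n = 23.

23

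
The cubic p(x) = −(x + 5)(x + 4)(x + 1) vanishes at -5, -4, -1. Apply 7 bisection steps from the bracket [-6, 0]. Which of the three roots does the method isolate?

-1

p(-3) = 4 > 0, so the root lies in [-3, 0]
p(-1.5) = 4.375 > 0, so the root lies in [-1.5, 0]
p(-0.75) = -3.453125 < 0, so the root lies in [-1.5, -0.75]
p(-1.125) = 1.3926 > 0, so the root lies in [-1.125, -0.75]
p(-0.9375) = -0.7776 < 0, so the root lies in [-1.125, -0.9375]
p(-1.03125) = 0.3682 > 0, so the root lies in [-1.03125, -0.9375]
p(-0.984375) = -0.1892 < 0, so the root lies in [-1.03125, -0.984375]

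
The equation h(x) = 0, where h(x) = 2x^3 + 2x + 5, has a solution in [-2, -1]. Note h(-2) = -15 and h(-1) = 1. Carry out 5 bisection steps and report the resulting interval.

[-1.125, -1.09375]

m = -1.5, h(m) = -4.75 (−); new bracket [-1.5, -1]
m = -1.25, h(m) = -1.40625 (−); new bracket [-1.25, -1]
m = -1.125, h(m) = -0.097656 (−); new bracket [-1.125, -1]
m = -1.0625, h(m) = 0.4761 (+); new bracket [-1.125, -1.0625]
m = -1.09375, h(m) = 0.1956 (+); new bracket [-1.125, -1.09375]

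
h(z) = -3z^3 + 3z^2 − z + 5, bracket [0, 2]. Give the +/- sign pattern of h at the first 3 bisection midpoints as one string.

++-

midpoint 1: h = 4 > 0 → [1, 2]
midpoint 1.5: h = 0.125 > 0 → [1.5, 2]
midpoint 1.75: h = -3.640625 < 0 → [1.5, 1.75]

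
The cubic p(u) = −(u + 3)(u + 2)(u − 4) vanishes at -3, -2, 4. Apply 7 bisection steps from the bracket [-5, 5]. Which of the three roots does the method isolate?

4

midpoint 0: p = 24 > 0 → [0, 5]
midpoint 2.5: p = 37.125 > 0 → [2.5, 5]
midpoint 3.75: p = 9.703125 > 0 → [3.75, 5]
midpoint 4.375: p = -17.6309 < 0 → [3.75, 4.375]
midpoint 4.0625: p = -2.676 < 0 → [3.75, 4.0625]
midpoint 3.90625: p = 3.8241 > 0 → [3.90625, 4.0625]
midpoint 3.984375: p = 0.6531 > 0 → [3.984375, 4.0625]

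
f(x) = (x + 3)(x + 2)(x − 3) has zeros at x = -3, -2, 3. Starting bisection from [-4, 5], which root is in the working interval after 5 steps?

3

midpoint 0.5: f = -21.875 < 0 → [0.5, 5]
midpoint 2.75: f = -6.828125 < 0 → [2.75, 5]
midpoint 3.875: f = 35.341797 > 0 → [2.75, 3.875]
midpoint 3.3125: f = 10.4797 > 0 → [2.75, 3.3125]
midpoint 3.03125: f = 0.9483 > 0 → [2.75, 3.03125]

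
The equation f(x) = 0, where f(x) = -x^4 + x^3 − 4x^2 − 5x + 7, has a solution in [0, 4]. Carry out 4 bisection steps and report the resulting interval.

[0.75, 1]

f(2) = -27 < 0, so the root lies in [0, 2]
f(1) = -2 < 0, so the root lies in [0, 1]
f(0.5) = 3.5625 > 0, so the root lies in [0.5, 1]
f(0.75) = 1.1055 > 0, so the root lies in [0.75, 1]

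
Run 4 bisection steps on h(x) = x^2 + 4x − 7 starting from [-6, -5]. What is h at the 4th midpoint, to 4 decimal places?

x = -5.5 gives h = 1.25, positive; keep [-5.5, -5]
x = -5.25 gives h = -0.4375, negative; keep [-5.5, -5.25]
x = -5.375 gives h = 0.390625, positive; keep [-5.375, -5.25]
x = -5.3125 gives h = -0.0273, negative; keep [-5.375, -5.3125]

-0.0273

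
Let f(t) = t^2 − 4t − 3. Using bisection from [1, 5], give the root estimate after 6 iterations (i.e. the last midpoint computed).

midpoint 3: f = -6 < 0 → [3, 5]
midpoint 4: f = -3 < 0 → [4, 5]
midpoint 4.5: f = -0.75 < 0 → [4.5, 5]
midpoint 4.75: f = 0.5625 > 0 → [4.5, 4.75]
midpoint 4.625: f = -0.1094 < 0 → [4.625, 4.75]
midpoint 4.6875: f = 0.2227 > 0 → [4.625, 4.6875]

4.6875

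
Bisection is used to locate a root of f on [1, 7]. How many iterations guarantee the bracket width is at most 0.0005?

14

Width after n steps is 6/2^n. Need 2^n ≥ 6/0.0005 = 12000.
2^13 = 8192 < 12000 ≤ 2^14 = 16384, so n = 14.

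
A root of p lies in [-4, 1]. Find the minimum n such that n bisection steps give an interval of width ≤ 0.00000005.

Width after n steps is 5/2^n. Need 2^n ≥ 5/0.00000005 = 100000000.
2^26 = 67108864 < 100000000 ≤ 2^27 = 134217728, so n = 27.

27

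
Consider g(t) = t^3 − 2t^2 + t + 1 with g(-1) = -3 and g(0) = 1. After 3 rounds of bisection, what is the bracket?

g(-0.5) = -0.125 < 0, so the root lies in [-0.5, 0]
g(-0.25) = 0.609375 > 0, so the root lies in [-0.5, -0.25]
g(-0.375) = 0.291016 > 0, so the root lies in [-0.5, -0.375]

[-0.5, -0.375]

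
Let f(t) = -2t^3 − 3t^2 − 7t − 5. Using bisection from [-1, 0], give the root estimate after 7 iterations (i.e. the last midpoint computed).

midpoint -0.5: f = -2 < 0 → [-1, -0.5]
midpoint -0.75: f = -0.59375 < 0 → [-1, -0.75]
midpoint -0.875: f = 0.167969 > 0 → [-0.875, -0.75]
midpoint -0.8125: f = -0.2202 < 0 → [-0.875, -0.8125]
midpoint -0.84375: f = -0.0281 < 0 → [-0.875, -0.84375]
midpoint -0.859375: f = 0.0694 > 0 → [-0.859375, -0.84375]
midpoint -0.8515625: f = 0.0205 > 0 → [-0.8515625, -0.84375]

-0.8515625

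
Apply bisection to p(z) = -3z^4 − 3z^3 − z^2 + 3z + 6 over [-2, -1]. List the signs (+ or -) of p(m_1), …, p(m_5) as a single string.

--++-

m = -1.5, p(m) = -5.8125 (−); new bracket [-1.5, -1]
m = -1.25, p(m) = -0.777344 (−); new bracket [-1.25, -1]
m = -1.125, p(m) = 0.825439 (+); new bracket [-1.25, -1.125]
m = -1.1875, p(m) = 0.0854 (+); new bracket [-1.25, -1.1875]
m = -1.21875, p(m) = -0.3296 (−); new bracket [-1.21875, -1.1875]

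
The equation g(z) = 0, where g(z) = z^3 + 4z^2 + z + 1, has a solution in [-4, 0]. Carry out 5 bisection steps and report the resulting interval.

m = -2, g(m) = 7 (+); new bracket [-4, -2]
m = -3, g(m) = 7 (+); new bracket [-4, -3]
m = -3.5, g(m) = 3.625 (+); new bracket [-4, -3.5]
m = -3.75, g(m) = 0.7656 (+); new bracket [-4, -3.75]
m = -3.875, g(m) = -0.998 (−); new bracket [-3.875, -3.75]

[-3.875, -3.75]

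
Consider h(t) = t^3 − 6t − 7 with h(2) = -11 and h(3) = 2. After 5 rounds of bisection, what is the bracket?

midpoint 2.5: h = -6.375 < 0 → [2.5, 3]
midpoint 2.75: h = -2.703125 < 0 → [2.75, 3]
midpoint 2.875: h = -0.486328 < 0 → [2.875, 3]
midpoint 2.9375: h = 0.7224 > 0 → [2.875, 2.9375]
midpoint 2.90625: h = 0.1095 > 0 → [2.875, 2.90625]

[2.875, 2.90625]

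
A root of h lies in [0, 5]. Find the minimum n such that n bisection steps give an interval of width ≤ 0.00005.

Width after n steps is 5/2^n. Need 2^n ≥ 5/0.00005 = 100000.
2^16 = 65536 < 100000 ≤ 2^17 = 131072, so n = 17.

17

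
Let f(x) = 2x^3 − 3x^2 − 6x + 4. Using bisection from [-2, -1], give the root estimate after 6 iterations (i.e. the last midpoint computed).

-1.484375

f(-1.5) = -0.5 < 0, so the root lies in [-1.5, -1]
f(-1.25) = 2.90625 > 0, so the root lies in [-1.5, -1.25]
f(-1.375) = 1.378906 > 0, so the root lies in [-1.5, -1.375]
f(-1.4375) = 0.4849 > 0, so the root lies in [-1.5, -1.4375]
f(-1.46875) = 0.004 > 0, so the root lies in [-1.5, -1.46875]
f(-1.484375) = -0.2451 < 0, so the root lies in [-1.484375, -1.46875]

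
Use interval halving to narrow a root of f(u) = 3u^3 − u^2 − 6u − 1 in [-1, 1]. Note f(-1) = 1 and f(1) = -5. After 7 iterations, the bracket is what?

u = 0 gives f = -1, negative; keep [-1, 0]
u = -0.5 gives f = 1.375, positive; keep [-0.5, 0]
u = -0.25 gives f = 0.390625, positive; keep [-0.25, 0]
u = -0.125 gives f = -0.2715, negative; keep [-0.25, -0.125]
u = -0.1875 gives f = 0.0701, positive; keep [-0.1875, -0.125]
u = -0.15625 gives f = -0.0984, negative; keep [-0.1875, -0.15625]
u = -0.171875 gives f = -0.0135, negative; keep [-0.1875, -0.171875]

[-0.1875, -0.171875]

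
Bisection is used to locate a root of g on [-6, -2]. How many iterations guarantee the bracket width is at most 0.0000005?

23

Width after n steps is 4/2^n. Need 2^n ≥ 4/0.0000005 = 8000000.
2^22 = 4194304 < 8000000 ≤ 2^23 = 8388608, so n = 23.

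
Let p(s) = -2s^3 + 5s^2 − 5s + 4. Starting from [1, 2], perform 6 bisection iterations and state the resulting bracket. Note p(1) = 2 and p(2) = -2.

[1.71875, 1.734375]

s = 1.5 gives p = 1, positive; keep [1.5, 2]
s = 1.75 gives p = -0.15625, negative; keep [1.5, 1.75]
s = 1.625 gives p = 0.496094, positive; keep [1.625, 1.75]
s = 1.6875 gives p = 0.1899, positive; keep [1.6875, 1.75]
s = 1.71875 gives p = 0.022, positive; keep [1.71875, 1.75]
s = 1.734375 gives p = -0.0658, negative; keep [1.71875, 1.734375]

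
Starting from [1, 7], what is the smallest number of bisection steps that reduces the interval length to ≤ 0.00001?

Width after n steps is 6/2^n. Need 2^n ≥ 6/0.00001 = 600000.
2^19 = 524288 < 600000 ≤ 2^20 = 1048576, so n = 20.

20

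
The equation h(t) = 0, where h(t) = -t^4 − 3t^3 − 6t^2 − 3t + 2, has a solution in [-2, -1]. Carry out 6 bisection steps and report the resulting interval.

[-1.21875, -1.203125]

m = -1.5, h(m) = -1.9375 (−); new bracket [-1.5, -1]
m = -1.25, h(m) = -0.207031 (−); new bracket [-1.25, -1]
m = -1.125, h(m) = 0.450928 (+); new bracket [-1.25, -1.125]
m = -1.1875, h(m) = 0.1367 (+); new bracket [-1.25, -1.1875]
m = -1.21875, h(m) = -0.0313 (−); new bracket [-1.21875, -1.1875]
m = -1.203125, h(m) = 0.0536 (+); new bracket [-1.21875, -1.203125]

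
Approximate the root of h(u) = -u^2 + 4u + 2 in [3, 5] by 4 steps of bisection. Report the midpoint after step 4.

midpoint 4: h = 2 > 0 → [4, 5]
midpoint 4.5: h = -0.25 < 0 → [4, 4.5]
midpoint 4.25: h = 0.9375 > 0 → [4.25, 4.5]
midpoint 4.375: h = 0.3594 > 0 → [4.375, 4.5]

4.375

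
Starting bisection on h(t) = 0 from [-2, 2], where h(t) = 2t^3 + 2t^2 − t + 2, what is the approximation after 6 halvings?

midpoint 0: h = 2 > 0 → [-2, 0]
midpoint -1: h = 3 > 0 → [-2, -1]
midpoint -1.5: h = 1.25 > 0 → [-2, -1.5]
midpoint -1.75: h = -0.8438 < 0 → [-1.75, -1.5]
midpoint -1.625: h = 0.3242 > 0 → [-1.75, -1.625]
midpoint -1.6875: h = -0.228 < 0 → [-1.6875, -1.625]

-1.6875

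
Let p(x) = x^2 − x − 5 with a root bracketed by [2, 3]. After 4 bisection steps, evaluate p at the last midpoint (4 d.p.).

x = 2.5 gives p = -1.25, negative; keep [2.5, 3]
x = 2.75 gives p = -0.1875, negative; keep [2.75, 3]
x = 2.875 gives p = 0.390625, positive; keep [2.75, 2.875]
x = 2.8125 gives p = 0.0977, positive; keep [2.75, 2.8125]

0.0977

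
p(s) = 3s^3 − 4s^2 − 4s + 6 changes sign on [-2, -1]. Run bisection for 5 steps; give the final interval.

[-1.21875, -1.1875]

s = -1.5 gives p = -7.125, negative; keep [-1.5, -1]
s = -1.25 gives p = -1.109375, negative; keep [-1.25, -1]
s = -1.125 gives p = 1.166016, positive; keep [-1.25, -1.125]
s = -1.1875 gives p = 0.0857, positive; keep [-1.25, -1.1875]
s = -1.21875 gives p = -0.4972, negative; keep [-1.21875, -1.1875]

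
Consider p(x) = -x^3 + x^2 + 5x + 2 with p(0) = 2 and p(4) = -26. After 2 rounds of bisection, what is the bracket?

midpoint 2: p = 8 > 0 → [2, 4]
midpoint 3: p = -1 < 0 → [2, 3]

[2, 3]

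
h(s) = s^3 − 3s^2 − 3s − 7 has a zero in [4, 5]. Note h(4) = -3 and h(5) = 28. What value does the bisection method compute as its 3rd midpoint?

4.125

m = 4.5, h(m) = 9.875 (+); new bracket [4, 4.5]
m = 4.25, h(m) = 2.828125 (+); new bracket [4, 4.25]
m = 4.125, h(m) = -0.232422 (−); new bracket [4.125, 4.25]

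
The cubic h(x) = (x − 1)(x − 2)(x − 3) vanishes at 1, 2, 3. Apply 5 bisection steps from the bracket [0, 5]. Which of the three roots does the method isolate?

3

m = 2.5, h(m) = -0.375 (−); new bracket [2.5, 5]
m = 3.75, h(m) = 3.609375 (+); new bracket [2.5, 3.75]
m = 3.125, h(m) = 0.298828 (+); new bracket [2.5, 3.125]
m = 2.8125, h(m) = -0.2761 (−); new bracket [2.8125, 3.125]
m = 2.96875, h(m) = -0.0596 (−); new bracket [2.96875, 3.125]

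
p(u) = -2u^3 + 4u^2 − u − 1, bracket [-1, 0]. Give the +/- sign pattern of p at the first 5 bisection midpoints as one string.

p(-0.5) = 0.75 > 0, so the root lies in [-0.5, 0]
p(-0.25) = -0.46875 < 0, so the root lies in [-0.5, -0.25]
p(-0.375) = 0.042969 > 0, so the root lies in [-0.375, -0.25]
p(-0.3125) = -0.2358 < 0, so the root lies in [-0.375, -0.3125]
p(-0.34375) = -0.1024 < 0, so the root lies in [-0.375, -0.34375]

+-+--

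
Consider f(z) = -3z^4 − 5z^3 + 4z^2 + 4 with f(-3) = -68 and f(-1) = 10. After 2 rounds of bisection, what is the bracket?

z = -2 gives f = 12, positive; keep [-3, -2]
z = -2.5 gives f = -10.0625, negative; keep [-2.5, -2]

[-2.5, -2]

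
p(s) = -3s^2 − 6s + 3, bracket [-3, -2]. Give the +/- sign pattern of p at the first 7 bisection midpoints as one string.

midpoint -2.5: p = -0.75 < 0 → [-2.5, -2]
midpoint -2.25: p = 1.3125 > 0 → [-2.5, -2.25]
midpoint -2.375: p = 0.328125 > 0 → [-2.5, -2.375]
midpoint -2.4375: p = -0.1992 < 0 → [-2.4375, -2.375]
midpoint -2.40625: p = 0.0674 > 0 → [-2.4375, -2.40625]
midpoint -2.421875: p = -0.0652 < 0 → [-2.421875, -2.40625]
midpoint -2.4140625: p = 0.0013 > 0 → [-2.421875, -2.4140625]

-++-+-+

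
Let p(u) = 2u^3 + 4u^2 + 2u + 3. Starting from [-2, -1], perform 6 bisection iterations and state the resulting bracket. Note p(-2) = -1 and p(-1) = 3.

u = -1.5 gives p = 2.25, positive; keep [-2, -1.5]
u = -1.75 gives p = 1.03125, positive; keep [-2, -1.75]
u = -1.875 gives p = 0.128906, positive; keep [-2, -1.875]
u = -1.9375 gives p = -0.4058, negative; keep [-1.9375, -1.875]
u = -1.90625 gives p = -0.1312, negative; keep [-1.90625, -1.875]
u = -1.890625 gives p = 0.0007, positive; keep [-1.90625, -1.890625]

[-1.90625, -1.890625]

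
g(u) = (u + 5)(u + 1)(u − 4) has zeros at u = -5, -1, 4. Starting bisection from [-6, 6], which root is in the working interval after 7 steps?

midpoint 0: g = -20 < 0 → [0, 6]
midpoint 3: g = -32 < 0 → [3, 6]
midpoint 4.5: g = 26.125 > 0 → [3, 4.5]
midpoint 3.75: g = -10.3906 < 0 → [3.75, 4.5]
midpoint 4.125: g = 5.8457 > 0 → [3.75, 4.125]
midpoint 3.9375: g = -2.7581 < 0 → [3.9375, 4.125]
midpoint 4.03125: g = 1.42 > 0 → [3.9375, 4.03125]

4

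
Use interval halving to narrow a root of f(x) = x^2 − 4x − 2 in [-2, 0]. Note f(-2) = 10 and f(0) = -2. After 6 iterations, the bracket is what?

m = -1, f(m) = 3 (+); new bracket [-1, 0]
m = -0.5, f(m) = 0.25 (+); new bracket [-0.5, 0]
m = -0.25, f(m) = -0.9375 (−); new bracket [-0.5, -0.25]
m = -0.375, f(m) = -0.3594 (−); new bracket [-0.5, -0.375]
m = -0.4375, f(m) = -0.0586 (−); new bracket [-0.5, -0.4375]
m = -0.46875, f(m) = 0.0947 (+); new bracket [-0.46875, -0.4375]

[-0.46875, -0.4375]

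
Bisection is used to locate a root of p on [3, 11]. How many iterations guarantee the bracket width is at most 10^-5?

20

Width after n steps is 8/2^n. Need 2^n ≥ 8/10^-5 = 800000.
2^19 = 524288 < 800000 ≤ 2^20 = 1048576, so n = 20.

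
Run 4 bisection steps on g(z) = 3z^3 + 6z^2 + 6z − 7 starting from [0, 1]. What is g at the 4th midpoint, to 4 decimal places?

0.9358

midpoint 0.5: g = -2.125 < 0 → [0.5, 1]
midpoint 0.75: g = 2.140625 > 0 → [0.5, 0.75]
midpoint 0.625: g = -0.173828 < 0 → [0.625, 0.75]
midpoint 0.6875: g = 0.9358 > 0 → [0.625, 0.6875]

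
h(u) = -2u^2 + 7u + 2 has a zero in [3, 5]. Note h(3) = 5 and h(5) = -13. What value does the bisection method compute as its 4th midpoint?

3.875

m = 4, h(m) = -2 (−); new bracket [3, 4]
m = 3.5, h(m) = 2 (+); new bracket [3.5, 4]
m = 3.75, h(m) = 0.125 (+); new bracket [3.75, 4]
m = 3.875, h(m) = -0.9062 (−); new bracket [3.75, 3.875]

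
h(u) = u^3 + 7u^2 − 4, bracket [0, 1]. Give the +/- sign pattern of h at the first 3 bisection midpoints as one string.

-+-

m = 0.5, h(m) = -2.125 (−); new bracket [0.5, 1]
m = 0.75, h(m) = 0.359375 (+); new bracket [0.5, 0.75]
m = 0.625, h(m) = -1.021484 (−); new bracket [0.625, 0.75]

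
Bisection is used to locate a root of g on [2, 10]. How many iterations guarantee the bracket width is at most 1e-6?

Width after n steps is 8/2^n. Need 2^n ≥ 8/1e-6 = 8000000.
2^22 = 4194304 < 8000000 ≤ 2^23 = 8388608, so n = 23.

23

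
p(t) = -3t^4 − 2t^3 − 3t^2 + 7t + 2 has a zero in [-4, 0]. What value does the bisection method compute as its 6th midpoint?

-0.3125

t = -2 gives p = -56, negative; keep [-2, 0]
t = -1 gives p = -9, negative; keep [-1, 0]
t = -0.5 gives p = -2.1875, negative; keep [-0.5, 0]
t = -0.25 gives p = 0.082, positive; keep [-0.5, -0.25]
t = -0.375 gives p = -1.0007, negative; keep [-0.375, -0.25]
t = -0.3125 gives p = -0.448, negative; keep [-0.3125, -0.25]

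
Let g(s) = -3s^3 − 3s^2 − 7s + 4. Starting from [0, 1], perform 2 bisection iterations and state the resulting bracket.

[0.25, 0.5]

midpoint 0.5: g = -0.625 < 0 → [0, 0.5]
midpoint 0.25: g = 2.015625 > 0 → [0.25, 0.5]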